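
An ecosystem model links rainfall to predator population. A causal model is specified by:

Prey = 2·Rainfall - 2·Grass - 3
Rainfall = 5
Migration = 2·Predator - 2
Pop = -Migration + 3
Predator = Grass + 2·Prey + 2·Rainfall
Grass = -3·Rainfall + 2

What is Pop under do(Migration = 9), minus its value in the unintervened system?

115

The intervention breaks the incoming arrows to Migration: Migration = 2·Predator - 2 no longer applies, and Migration = 9.
Pop = -Migration + 3  [with Migration=9]  = -6
Without intervention: Grass = -3·Rainfall + 2  [with Rainfall=5]  = -13; Prey = 2·Rainfall - 2·Grass - 3  [with Rainfall=5, Grass=-13]  = 33; Predator = Grass + 2·Prey + 2·Rainfall  [with Grass=-13, Prey=33, Rainfall=5]  = 63; Migration = 2·Predator - 2  [with Predator=63]  = 124; Pop = -Migration + 3  [with Migration=124]  = -121.
Change = -6 − (-121) = 115.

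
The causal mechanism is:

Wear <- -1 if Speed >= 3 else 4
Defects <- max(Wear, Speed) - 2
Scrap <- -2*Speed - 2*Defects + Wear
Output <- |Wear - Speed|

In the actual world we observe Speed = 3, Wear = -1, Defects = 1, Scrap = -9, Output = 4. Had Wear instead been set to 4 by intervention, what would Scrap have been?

-6

Under do(Wear=4), the mechanism Wear <- -1 if Speed >= 3 else 4 is discarded; Wear is fixed at 4.
Defects = max(Wear, Speed) - 2  [with Wear=4, Speed=3]  = 2
Scrap = -2*Speed - 2*Defects + Wear  [with Speed=3, Defects=2, Wear=4]  = -6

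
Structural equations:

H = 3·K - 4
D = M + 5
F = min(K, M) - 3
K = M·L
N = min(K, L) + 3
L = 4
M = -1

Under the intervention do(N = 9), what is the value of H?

-16

Intervening sets N = 9 and removes its equation (N = min(K, L) + 3).
No directed path runs from N to H, so H keeps its natural value.
K = M·L  [with M=-1, L=4]  = -4
H = 3·K - 4  [with K=-4]  = -16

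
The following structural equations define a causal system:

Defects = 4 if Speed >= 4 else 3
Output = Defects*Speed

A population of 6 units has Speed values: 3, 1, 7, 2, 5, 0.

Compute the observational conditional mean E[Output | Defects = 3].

4.5

Conditioning on Defects=3 selects the 4 unit(s) with Speed ∈ {3, 1, 2, 0}. Their Output values: 9, 3, 6, 0. Mean = 4.5.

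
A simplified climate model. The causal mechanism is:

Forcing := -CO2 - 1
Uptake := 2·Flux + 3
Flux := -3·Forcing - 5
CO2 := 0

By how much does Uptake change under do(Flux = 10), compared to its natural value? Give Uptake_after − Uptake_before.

24

The intervention breaks the incoming arrows to Flux: Flux := -3·Forcing - 5 no longer applies, and Flux = 10.
Uptake = 2·Flux + 3  [with Flux=10]  = 23
Without intervention: Forcing = -CO2 - 1  [with CO2=0]  = -1; Flux = -3·Forcing - 5  [with Forcing=-1]  = -2; Uptake = 2·Flux + 3  [with Flux=-2]  = -1.
Change = 23 − (-1) = 24.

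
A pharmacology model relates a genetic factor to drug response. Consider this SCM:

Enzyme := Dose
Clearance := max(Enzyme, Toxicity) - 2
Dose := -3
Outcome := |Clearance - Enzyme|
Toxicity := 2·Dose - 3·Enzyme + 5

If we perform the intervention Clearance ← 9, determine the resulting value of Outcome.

Intervening sets Clearance = 9 and removes its equation (Clearance := max(Enzyme, Toxicity) - 2).
Enzyme = Dose  [with Dose=-3]  = -3
Outcome = |Clearance - Enzyme|  [with Clearance=9, Enzyme=-3]  = 12

12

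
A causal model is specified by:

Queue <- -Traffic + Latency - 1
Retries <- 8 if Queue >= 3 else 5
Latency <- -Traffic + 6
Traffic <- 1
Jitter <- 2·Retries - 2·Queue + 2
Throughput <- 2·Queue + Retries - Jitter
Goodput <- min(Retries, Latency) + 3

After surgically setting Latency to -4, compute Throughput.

Under do(Latency=-4), the mechanism Latency <- -Traffic + 6 is discarded; Latency is fixed at -4.
Queue = -Traffic + Latency - 1  [with Traffic=1, Latency=-4]  = -6
Retries = 8 if Queue >= 3 else 5  [with Queue=-6]  = 5
Jitter = 2·Retries - 2·Queue + 2  [with Retries=5, Queue=-6]  = 24
Throughput = 2·Queue + Retries - Jitter  [with Queue=-6, Retries=5, Jitter=24]  = -31

-31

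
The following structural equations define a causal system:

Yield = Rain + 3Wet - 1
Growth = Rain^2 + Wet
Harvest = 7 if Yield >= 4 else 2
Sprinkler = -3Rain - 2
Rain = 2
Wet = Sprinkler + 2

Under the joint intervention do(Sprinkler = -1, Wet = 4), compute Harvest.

7

Under do(Sprinkler = -1, Wet = 4), each intervened variable's structural equation is replaced by its fixed value.
Yield = Rain + 3Wet - 1  [with Rain=2, Wet=4]  = 13
Harvest = 7 if Yield >= 4 else 2  [with Yield=13]  = 7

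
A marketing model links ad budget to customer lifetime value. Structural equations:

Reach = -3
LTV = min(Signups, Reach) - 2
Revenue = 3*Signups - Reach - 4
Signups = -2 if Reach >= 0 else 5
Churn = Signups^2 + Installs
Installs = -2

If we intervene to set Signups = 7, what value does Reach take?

-3

Under do(Signups=7), the mechanism Signups = -2 if Reach >= 0 else 5 is discarded; Signups is fixed at 7.
Reach is not downstream of the intervention, so its value is determined by the original equations.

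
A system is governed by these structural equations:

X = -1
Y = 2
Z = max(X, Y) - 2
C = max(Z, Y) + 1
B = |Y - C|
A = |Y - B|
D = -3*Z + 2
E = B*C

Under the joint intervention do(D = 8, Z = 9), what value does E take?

80

Setting D = 8, Z = 9 by intervention discards those variables' equations.
C = max(Z, Y) + 1  [with Z=9, Y=2]  = 10
B = |Y - C|  [with Y=2, C=10]  = 8
E = B*C  [with B=8, C=10]  = 80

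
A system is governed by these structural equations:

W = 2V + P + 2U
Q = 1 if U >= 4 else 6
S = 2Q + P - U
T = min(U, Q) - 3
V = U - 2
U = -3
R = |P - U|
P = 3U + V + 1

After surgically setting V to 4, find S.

11

The intervention breaks the incoming arrows to V: V = U - 2 no longer applies, and V = 4.
Q = 1 if U >= 4 else 6  [with U=-3]  = 6
P = 3U + V + 1  [with U=-3, V=4]  = -4
S = 2Q + P - U  [with Q=6, P=-4, U=-3]  = 11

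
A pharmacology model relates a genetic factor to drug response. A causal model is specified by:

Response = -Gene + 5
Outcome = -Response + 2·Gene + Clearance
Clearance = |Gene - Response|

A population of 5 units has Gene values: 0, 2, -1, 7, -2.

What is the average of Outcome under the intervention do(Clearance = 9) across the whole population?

7.6

The intervention sets Clearance=9 in all 5 units regardless of Gene. Recomputing Outcome per unit gives 4, 10, 1, 25, -2; average 7.6.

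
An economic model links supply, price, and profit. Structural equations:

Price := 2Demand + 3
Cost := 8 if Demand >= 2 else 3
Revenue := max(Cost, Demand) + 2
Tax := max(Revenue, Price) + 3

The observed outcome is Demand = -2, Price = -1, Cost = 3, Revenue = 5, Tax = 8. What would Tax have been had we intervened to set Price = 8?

11

do(Price=8) replaces the equation Price := 2Demand + 3 with the constant Price = 8.
Cost = 8 if Demand >= 2 else 3  [with Demand=-2]  = 3
Revenue = max(Cost, Demand) + 2  [with Cost=3, Demand=-2]  = 5
Tax = max(Revenue, Price) + 3  [with Revenue=5, Price=8]  = 11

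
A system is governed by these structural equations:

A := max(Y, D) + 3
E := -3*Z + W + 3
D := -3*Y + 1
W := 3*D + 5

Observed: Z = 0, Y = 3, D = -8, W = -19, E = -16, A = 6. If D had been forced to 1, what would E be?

11

do(D=1) replaces the equation D := -3*Y + 1 with the constant D = 1.
W = 3*D + 5  [with D=1]  = 8
E = -3*Z + W + 3  [with Z=0, W=8]  = 11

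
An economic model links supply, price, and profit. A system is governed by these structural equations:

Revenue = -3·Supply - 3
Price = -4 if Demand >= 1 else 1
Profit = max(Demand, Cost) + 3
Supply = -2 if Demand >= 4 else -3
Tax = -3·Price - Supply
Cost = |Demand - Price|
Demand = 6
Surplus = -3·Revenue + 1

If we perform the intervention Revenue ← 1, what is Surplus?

-2

do(Revenue=1) replaces the equation Revenue = -3·Supply - 3 with the constant Revenue = 1.
Surplus = -3·Revenue + 1  [with Revenue=1]  = -2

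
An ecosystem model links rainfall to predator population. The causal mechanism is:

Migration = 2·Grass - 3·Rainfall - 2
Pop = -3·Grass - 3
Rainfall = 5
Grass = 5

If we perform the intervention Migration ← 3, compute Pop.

-18

The intervention breaks the incoming arrows to Migration: Migration = 2·Grass - 3·Rainfall - 2 no longer applies, and Migration = 3.
Pop is not downstream of the intervention, so its value is determined by the original equations.
Pop = -3·Grass - 3  [with Grass=5]  = -18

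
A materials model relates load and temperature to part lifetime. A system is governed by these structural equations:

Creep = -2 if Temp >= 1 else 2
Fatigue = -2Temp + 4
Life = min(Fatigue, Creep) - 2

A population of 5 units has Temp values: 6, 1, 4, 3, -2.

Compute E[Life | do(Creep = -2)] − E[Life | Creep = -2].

0.4

The intervention sets Creep=-2 in all 5 units regardless of Temp. Recomputing Life per unit gives -10, -4, -6, -4, -4; average -5.6.
Observing Creep=-2 restricts to units where Creep's equation naturally yields -2: Temp ∈ {6, 1, 4, 3}. In that subpopulation Life = -10, -4, -6, -4, mean -6.
Difference = -5.6 − (-6) = 0.4.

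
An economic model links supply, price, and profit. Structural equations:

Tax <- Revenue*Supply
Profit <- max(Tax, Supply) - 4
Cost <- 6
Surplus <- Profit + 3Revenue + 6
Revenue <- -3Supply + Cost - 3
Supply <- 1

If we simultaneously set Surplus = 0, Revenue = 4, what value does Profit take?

0

Under do(Surplus = 0, Revenue = 4), each intervened variable's structural equation is replaced by its fixed value.
Tax = Revenue*Supply  [with Revenue=4, Supply=1]  = 4
Profit = max(Tax, Supply) - 4  [with Tax=4, Supply=1]  = 0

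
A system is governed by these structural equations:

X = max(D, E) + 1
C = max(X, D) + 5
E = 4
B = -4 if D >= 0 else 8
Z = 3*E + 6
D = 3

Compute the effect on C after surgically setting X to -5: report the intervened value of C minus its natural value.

-2

The intervention breaks the incoming arrows to X: X = max(D, E) + 1 no longer applies, and X = -5.
C = max(X, D) + 5  [with X=-5, D=3]  = 8
Without intervention: X = max(D, E) + 1  [with D=3, E=4]  = 5; C = max(X, D) + 5  [with X=5, D=3]  = 10.
Change = 8 − 10 = -2.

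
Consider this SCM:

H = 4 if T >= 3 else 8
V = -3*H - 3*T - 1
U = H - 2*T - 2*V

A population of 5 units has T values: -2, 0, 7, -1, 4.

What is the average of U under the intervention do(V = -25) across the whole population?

do(V=-25) breaks V's dependence on T. With V=-25 fixed, U across the units is 62, 58, 40, 60, 46, mean 53.2.

53.2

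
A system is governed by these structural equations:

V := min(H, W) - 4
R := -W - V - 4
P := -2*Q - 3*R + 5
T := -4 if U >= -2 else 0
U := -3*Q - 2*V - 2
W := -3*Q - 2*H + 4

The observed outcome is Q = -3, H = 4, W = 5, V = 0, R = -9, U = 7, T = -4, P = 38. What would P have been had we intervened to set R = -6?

do(R=-6) replaces the equation R := -W - V - 4 with the constant R = -6.
P = -2*Q - 3*R + 5  [with Q=-3, R=-6]  = 29

29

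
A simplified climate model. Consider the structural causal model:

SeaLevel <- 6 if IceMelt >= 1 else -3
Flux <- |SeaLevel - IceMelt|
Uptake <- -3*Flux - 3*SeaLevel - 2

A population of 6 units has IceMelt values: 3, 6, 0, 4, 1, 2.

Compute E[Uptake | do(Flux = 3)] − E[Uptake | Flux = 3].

Every unit gets Flux=3 under the intervention. Uptake values become -29, -29, -2, -29, -29, -29; E[Uptake|do(Flux=3)] = -24.5.
Conditioning on Flux=3 selects the 2 unit(s) with IceMelt ∈ {3, 0}. Their Uptake values: -29, -2. Mean = -15.5.
Difference = -24.5 − (-15.5) = -9.

-9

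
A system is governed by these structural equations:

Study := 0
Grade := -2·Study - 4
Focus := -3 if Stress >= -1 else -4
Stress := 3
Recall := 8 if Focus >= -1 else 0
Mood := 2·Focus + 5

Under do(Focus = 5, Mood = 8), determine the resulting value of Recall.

8

Setting Focus = 5, Mood = 8 by intervention discards those variables' equations.
Recall = 8 if Focus >= -1 else 0  [with Focus=5]  = 8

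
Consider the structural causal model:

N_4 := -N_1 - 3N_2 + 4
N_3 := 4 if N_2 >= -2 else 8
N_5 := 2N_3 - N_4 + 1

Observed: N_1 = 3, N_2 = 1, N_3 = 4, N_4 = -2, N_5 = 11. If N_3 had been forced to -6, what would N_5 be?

-9

do(N_3=-6) replaces the equation N_3 := 4 if N_2 >= -2 else 8 with the constant N_3 = -6.
N_4 = -N_1 - 3N_2 + 4  [with N_1=3, N_2=1]  = -2
N_5 = 2N_3 - N_4 + 1  [with N_3=-6, N_4=-2]  = -9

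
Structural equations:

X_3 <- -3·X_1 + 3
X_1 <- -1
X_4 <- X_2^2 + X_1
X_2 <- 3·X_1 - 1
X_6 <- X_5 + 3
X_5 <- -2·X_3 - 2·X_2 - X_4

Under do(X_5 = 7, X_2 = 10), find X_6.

The joint intervention fixes X_5 = 7, X_2 = 10, removing each variable's own equation.
X_6 = X_5 + 3  [with X_5=7]  = 10

10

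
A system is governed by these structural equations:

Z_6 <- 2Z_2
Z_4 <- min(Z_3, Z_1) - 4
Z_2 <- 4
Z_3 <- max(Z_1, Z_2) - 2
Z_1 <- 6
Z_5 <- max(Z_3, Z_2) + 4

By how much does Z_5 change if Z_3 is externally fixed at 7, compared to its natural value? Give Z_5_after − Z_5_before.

do(Z_3=7) replaces the equation Z_3 <- max(Z_1, Z_2) - 2 with the constant Z_3 = 7.
Z_5 = max(Z_3, Z_2) + 4  [with Z_3=7, Z_2=4]  = 11
Without intervention: Z_3 = max(Z_1, Z_2) - 2  [with Z_1=6, Z_2=4]  = 4; Z_5 = max(Z_3, Z_2) + 4  [with Z_3=4, Z_2=4]  = 8.
Change = 11 − 8 = 3.

3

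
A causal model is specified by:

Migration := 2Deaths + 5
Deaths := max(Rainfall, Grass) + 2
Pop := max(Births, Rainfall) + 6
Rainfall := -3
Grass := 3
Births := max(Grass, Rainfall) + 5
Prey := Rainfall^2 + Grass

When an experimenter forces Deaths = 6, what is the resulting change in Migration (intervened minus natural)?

2

The intervention breaks the incoming arrows to Deaths: Deaths := max(Rainfall, Grass) + 2 no longer applies, and Deaths = 6.
Migration = 2Deaths + 5  [with Deaths=6]  = 17
Without intervention: Deaths = max(Rainfall, Grass) + 2  [with Rainfall=-3, Grass=3]  = 5; Migration = 2Deaths + 5  [with Deaths=5]  = 15.
Change = 17 − 15 = 2.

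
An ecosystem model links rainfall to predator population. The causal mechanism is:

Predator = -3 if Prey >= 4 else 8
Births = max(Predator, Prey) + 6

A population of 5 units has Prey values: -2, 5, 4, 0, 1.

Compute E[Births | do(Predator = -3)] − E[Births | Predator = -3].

Under do(Predator=-3), Predator's equation is replaced by Predator=-3 for every unit. Per-unit Births: 4, 11, 10, 6, 7. Mean = 7.6.
E[Births|Predator=-3] averages over only the 2 units with Predator=-3 (Prey = 5, 4): Births = 11, 10, mean 10.5.
Difference = 7.6 − 10.5 = -2.9.

-2.9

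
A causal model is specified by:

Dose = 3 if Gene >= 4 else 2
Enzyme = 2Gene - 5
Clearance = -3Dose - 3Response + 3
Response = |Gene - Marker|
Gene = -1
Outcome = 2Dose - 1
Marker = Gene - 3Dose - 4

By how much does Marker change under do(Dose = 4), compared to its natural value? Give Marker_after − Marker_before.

Under do(Dose=4), the mechanism Dose = 3 if Gene >= 4 else 2 is discarded; Dose is fixed at 4.
Marker = Gene - 3Dose - 4  [with Gene=-1, Dose=4]  = -17
Without intervention: Dose = 3 if Gene >= 4 else 2  [with Gene=-1]  = 2; Marker = Gene - 3Dose - 4  [with Gene=-1, Dose=2]  = -11.
Change = -17 − (-11) = -6.

-6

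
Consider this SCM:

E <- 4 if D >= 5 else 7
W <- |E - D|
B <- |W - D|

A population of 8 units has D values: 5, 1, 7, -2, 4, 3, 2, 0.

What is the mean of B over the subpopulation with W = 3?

Conditioning on W=3 selects the 2 unit(s) with D ∈ {7, 4}. Their B values: 4, 1. Mean = 2.5.

2.5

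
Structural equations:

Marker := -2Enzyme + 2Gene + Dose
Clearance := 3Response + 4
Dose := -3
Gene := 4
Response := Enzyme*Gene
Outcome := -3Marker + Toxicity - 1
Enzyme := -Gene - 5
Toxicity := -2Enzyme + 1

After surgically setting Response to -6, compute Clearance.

Under do(Response=-6), the mechanism Response := Enzyme*Gene is discarded; Response is fixed at -6.
Clearance = 3Response + 4  [with Response=-6]  = -14

-14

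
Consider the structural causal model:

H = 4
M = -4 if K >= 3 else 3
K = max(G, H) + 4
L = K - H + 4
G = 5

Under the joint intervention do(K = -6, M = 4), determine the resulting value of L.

-6

Setting K = -6, M = 4 by intervention discards those variables' equations.
L = K - H + 4  [with K=-6, H=4]  = -6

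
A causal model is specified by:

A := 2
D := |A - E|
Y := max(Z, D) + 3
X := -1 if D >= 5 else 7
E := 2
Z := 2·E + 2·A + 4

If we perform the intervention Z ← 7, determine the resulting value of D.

0

The intervention breaks the incoming arrows to Z: Z := 2·E + 2·A + 4 no longer applies, and Z = 7.
D is not downstream of the intervention, so its value is determined by the original equations.
D = |A - E|  [with A=2, E=2]  = 0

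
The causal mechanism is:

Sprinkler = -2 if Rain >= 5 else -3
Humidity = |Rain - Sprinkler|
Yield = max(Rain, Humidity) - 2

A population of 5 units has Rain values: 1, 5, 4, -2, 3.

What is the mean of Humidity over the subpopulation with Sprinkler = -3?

4.5

Observing Sprinkler=-3 restricts to units where Sprinkler's equation naturally yields -3: Rain ∈ {1, 4, -2, 3}. In that subpopulation Humidity = 4, 7, 1, 6, mean 4.5.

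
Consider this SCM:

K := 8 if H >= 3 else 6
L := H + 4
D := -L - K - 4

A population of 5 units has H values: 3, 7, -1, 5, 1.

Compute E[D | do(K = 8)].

-19

do(K=8) breaks K's dependence on H. With K=8 fixed, D across the units is -19, -23, -15, -21, -17, mean -19.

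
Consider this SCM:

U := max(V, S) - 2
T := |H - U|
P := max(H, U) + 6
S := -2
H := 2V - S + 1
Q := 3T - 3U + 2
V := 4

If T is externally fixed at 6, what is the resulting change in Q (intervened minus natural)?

-9

Under do(T=6), the mechanism T := |H - U| is discarded; T is fixed at 6.
U = max(V, S) - 2  [with V=4, S=-2]  = 2
Q = 3T - 3U + 2  [with T=6, U=2]  = 14
Without intervention: H = 2V - S + 1  [with V=4, S=-2]  = 11; U = max(V, S) - 2  [with V=4, S=-2]  = 2; T = |H - U|  [with H=11, U=2]  = 9; Q = 3T - 3U + 2  [with T=9, U=2]  = 23.
Change = 14 − 23 = -9.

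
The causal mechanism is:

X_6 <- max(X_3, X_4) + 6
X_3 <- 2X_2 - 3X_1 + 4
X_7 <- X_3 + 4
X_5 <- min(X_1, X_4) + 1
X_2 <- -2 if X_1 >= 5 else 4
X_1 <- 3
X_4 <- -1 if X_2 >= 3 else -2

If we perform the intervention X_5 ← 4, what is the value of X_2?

Under do(X_5=4), the mechanism X_5 <- min(X_1, X_4) + 1 is discarded; X_5 is fixed at 4.
No directed path runs from X_5 to X_2, so X_2 keeps its natural value.
X_2 = -2 if X_1 >= 5 else 4  [with X_1=3]  = 4

4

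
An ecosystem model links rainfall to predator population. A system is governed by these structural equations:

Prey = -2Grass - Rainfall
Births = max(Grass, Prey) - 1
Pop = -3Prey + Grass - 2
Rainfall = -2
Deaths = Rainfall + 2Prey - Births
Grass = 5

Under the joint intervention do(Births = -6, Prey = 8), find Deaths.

The joint intervention fixes Births = -6, Prey = 8, removing each variable's own equation.
Deaths = Rainfall + 2Prey - Births  [with Rainfall=-2, Prey=8, Births=-6]  = 20

20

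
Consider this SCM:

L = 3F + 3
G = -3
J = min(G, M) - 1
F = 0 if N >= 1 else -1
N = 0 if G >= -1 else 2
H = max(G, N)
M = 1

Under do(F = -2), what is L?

Intervening sets F = -2 and removes its equation (F = 0 if N >= 1 else -1).
L = 3F + 3  [with F=-2]  = -3

-3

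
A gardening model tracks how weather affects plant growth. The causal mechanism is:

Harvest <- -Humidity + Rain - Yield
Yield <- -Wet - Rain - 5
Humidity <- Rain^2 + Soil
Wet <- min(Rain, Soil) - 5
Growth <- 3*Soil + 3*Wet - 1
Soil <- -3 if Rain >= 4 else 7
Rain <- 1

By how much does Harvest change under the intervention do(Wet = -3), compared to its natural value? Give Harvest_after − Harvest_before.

1

The intervention breaks the incoming arrows to Wet: Wet <- min(Rain, Soil) - 5 no longer applies, and Wet = -3.
Soil = -3 if Rain >= 4 else 7  [with Rain=1]  = 7
Humidity = Rain^2 + Soil  [with Rain=1, Soil=7]  = 8
Yield = -Wet - Rain - 5  [with Wet=-3, Rain=1]  = -3
Harvest = -Humidity + Rain - Yield  [with Humidity=8, Rain=1, Yield=-3]  = -4
Without intervention: Soil = -3 if Rain >= 4 else 7  [with Rain=1]  = 7; Wet = min(Rain, Soil) - 5  [with Rain=1, Soil=7]  = -4; Humidity = Rain^2 + Soil  [with Rain=1, Soil=7]  = 8; Yield = -Wet - Rain - 5  [with Wet=-4, Rain=1]  = -2; Harvest = -Humidity + Rain - Yield  [with Humidity=8, Rain=1, Yield=-2]  = -5.
Change = -4 − (-5) = 1.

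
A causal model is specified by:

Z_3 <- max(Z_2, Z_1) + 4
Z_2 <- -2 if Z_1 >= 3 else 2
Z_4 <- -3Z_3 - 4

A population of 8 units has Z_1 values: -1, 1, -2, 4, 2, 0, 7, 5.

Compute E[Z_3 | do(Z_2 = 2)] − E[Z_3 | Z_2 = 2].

1.25

do(Z_2=2) breaks Z_2's dependence on Z_1. With Z_2=2 fixed, Z_3 across the units is 6, 6, 6, 8, 6, 6, 11, 9, mean 7.25.
E[Z_3|Z_2=2] averages over only the 5 units with Z_2=2 (Z_1 = -1, 1, -2, 2, 0): Z_3 = 6, 6, 6, 6, 6, mean 6.
Difference = 7.25 − 6 = 1.25.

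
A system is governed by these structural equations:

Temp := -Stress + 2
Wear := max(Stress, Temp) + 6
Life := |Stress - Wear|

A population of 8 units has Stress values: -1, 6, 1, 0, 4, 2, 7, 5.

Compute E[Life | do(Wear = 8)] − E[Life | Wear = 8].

-2

The intervention sets Wear=8 in all 8 units regardless of Stress. Recomputing Life per unit gives 9, 2, 7, 8, 4, 6, 1, 3; average 5.
E[Life|Wear=8] averages over only the 2 units with Wear=8 (Stress = 0, 2): Life = 8, 6, mean 7.
Difference = 5 − 7 = -2.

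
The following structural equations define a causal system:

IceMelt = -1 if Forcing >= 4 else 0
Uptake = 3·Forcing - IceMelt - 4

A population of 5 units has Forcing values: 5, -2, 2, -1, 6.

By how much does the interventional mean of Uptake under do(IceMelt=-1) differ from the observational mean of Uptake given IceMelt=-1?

The intervention sets IceMelt=-1 in all 5 units regardless of Forcing. Recomputing Uptake per unit gives 12, -9, 3, -6, 15; average 3.
Conditioning on IceMelt=-1 selects the 2 unit(s) with Forcing ∈ {5, 6}. Their Uptake values: 12, 15. Mean = 13.5.
Difference = 3 − 13.5 = -10.5.

-10.5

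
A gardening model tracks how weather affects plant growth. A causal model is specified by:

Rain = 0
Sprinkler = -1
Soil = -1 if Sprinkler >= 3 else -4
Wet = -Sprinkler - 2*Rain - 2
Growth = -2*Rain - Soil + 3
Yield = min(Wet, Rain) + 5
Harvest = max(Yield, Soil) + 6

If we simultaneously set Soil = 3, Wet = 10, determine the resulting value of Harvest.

11

Under do(Soil = 3, Wet = 10), each intervened variable's structural equation is replaced by its fixed value.
Yield = min(Wet, Rain) + 5  [with Wet=10, Rain=0]  = 5
Harvest = max(Yield, Soil) + 6  [with Yield=5, Soil=3]  = 11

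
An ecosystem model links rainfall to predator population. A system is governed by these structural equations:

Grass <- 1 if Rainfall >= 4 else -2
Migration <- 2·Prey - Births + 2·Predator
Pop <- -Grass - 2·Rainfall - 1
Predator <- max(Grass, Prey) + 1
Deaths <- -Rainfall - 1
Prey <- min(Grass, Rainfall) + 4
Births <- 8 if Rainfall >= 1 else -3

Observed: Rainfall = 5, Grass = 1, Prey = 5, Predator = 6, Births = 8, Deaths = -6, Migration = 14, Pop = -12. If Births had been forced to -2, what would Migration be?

Under do(Births=-2), the mechanism Births <- 8 if Rainfall >= 1 else -3 is discarded; Births is fixed at -2.
Grass = 1 if Rainfall >= 4 else -2  [with Rainfall=5]  = 1
Prey = min(Grass, Rainfall) + 4  [with Grass=1, Rainfall=5]  = 5
Predator = max(Grass, Prey) + 1  [with Grass=1, Prey=5]  = 6
Migration = 2·Prey - Births + 2·Predator  [with Prey=5, Births=-2, Predator=6]  = 24

24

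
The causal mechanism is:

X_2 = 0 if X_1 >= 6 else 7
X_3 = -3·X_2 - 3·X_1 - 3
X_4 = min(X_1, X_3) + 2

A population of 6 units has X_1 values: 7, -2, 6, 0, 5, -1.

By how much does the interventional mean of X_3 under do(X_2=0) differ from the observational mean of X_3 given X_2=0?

12

do(X_2=0) breaks X_2's dependence on X_1. With X_2=0 fixed, X_3 across the units is -24, 3, -21, -3, -18, 0, mean -10.5.
E[X_3|X_2=0] averages over only the 2 units with X_2=0 (X_1 = 7, 6): X_3 = -24, -21, mean -22.5.
Difference = -10.5 − (-22.5) = 12.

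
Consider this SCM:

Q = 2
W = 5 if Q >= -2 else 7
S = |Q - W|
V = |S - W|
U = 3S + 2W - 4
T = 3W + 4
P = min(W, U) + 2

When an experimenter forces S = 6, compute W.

Under do(S=6), the mechanism S = |Q - W| is discarded; S is fixed at 6.
Since W is not a descendant of the intervened variable, it is unaffected.
W = 5 if Q >= -2 else 7  [with Q=2]  = 5

5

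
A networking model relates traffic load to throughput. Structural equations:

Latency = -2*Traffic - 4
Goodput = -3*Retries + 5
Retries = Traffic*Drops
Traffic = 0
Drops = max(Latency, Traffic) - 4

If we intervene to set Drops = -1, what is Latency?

-4

Under do(Drops=-1), the mechanism Drops = max(Latency, Traffic) - 4 is discarded; Drops is fixed at -1.
Since Latency is not a descendant of the intervened variable, it is unaffected.
Latency = -2*Traffic - 4  [with Traffic=0]  = -4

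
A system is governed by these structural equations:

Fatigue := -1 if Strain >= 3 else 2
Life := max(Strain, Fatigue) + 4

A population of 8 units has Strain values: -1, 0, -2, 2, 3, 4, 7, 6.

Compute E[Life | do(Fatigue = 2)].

7.5

do(Fatigue=2) breaks Fatigue's dependence on Strain. With Fatigue=2 fixed, Life across the units is 6, 6, 6, 6, 7, 8, 11, 10, mean 7.5.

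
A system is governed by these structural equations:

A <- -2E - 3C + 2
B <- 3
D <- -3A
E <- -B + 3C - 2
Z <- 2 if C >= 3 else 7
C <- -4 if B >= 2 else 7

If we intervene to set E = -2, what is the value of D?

do(E=-2) replaces the equation E <- -B + 3C - 2 with the constant E = -2.
C = -4 if B >= 2 else 7  [with B=3]  = -4
A = -2E - 3C + 2  [with E=-2, C=-4]  = 18
D = -3A  [with A=18]  = -54

-54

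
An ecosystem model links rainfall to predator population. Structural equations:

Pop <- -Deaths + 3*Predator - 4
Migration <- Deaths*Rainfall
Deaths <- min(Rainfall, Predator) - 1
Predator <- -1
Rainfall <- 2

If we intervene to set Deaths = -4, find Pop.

-3

do(Deaths=-4) replaces the equation Deaths <- min(Rainfall, Predator) - 1 with the constant Deaths = -4.
Pop = -Deaths + 3*Predator - 4  [with Deaths=-4, Predator=-1]  = -3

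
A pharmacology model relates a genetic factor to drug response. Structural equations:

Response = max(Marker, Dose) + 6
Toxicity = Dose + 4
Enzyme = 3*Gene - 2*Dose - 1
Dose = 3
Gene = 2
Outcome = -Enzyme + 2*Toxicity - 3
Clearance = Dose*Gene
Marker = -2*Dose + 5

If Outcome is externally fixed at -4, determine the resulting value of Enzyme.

Under do(Outcome=-4), the mechanism Outcome = -Enzyme + 2*Toxicity - 3 is discarded; Outcome is fixed at -4.
No directed path runs from Outcome to Enzyme, so Enzyme keeps its natural value.
Enzyme = 3*Gene - 2*Dose - 1  [with Gene=2, Dose=3]  = -1

-1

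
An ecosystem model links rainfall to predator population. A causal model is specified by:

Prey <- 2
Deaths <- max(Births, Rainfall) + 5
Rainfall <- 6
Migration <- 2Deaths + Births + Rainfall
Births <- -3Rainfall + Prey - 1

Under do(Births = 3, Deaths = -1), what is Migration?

7

Setting Births = 3, Deaths = -1 by intervention discards those variables' equations.
Migration = 2Deaths + Births + Rainfall  [with Deaths=-1, Births=3, Rainfall=6]  = 7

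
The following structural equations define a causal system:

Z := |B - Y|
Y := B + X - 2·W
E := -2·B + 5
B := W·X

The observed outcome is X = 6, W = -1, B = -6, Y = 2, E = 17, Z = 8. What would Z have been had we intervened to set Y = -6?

0

Under do(Y=-6), the mechanism Y := B + X - 2·W is discarded; Y is fixed at -6.
B = W·X  [with W=-1, X=6]  = -6
Z = |B - Y|  [with B=-6, Y=-6]  = 0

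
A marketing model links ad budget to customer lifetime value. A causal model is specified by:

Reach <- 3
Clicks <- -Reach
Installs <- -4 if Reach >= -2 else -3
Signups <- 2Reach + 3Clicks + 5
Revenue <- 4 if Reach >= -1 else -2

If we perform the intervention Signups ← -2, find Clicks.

The intervention breaks the incoming arrows to Signups: Signups <- 2Reach + 3Clicks + 5 no longer applies, and Signups = -2.
Since Clicks is not a descendant of the intervened variable, it is unaffected.
Clicks = -Reach  [with Reach=3]  = -3

-3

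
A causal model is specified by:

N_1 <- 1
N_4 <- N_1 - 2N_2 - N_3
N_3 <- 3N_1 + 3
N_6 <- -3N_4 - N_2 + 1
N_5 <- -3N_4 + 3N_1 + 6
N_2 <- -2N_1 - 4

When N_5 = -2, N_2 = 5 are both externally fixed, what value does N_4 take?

Setting N_5 = -2, N_2 = 5 by intervention discards those variables' equations.
N_3 = 3N_1 + 3  [with N_1=1]  = 6
N_4 = N_1 - 2N_2 - N_3  [with N_1=1, N_2=5, N_3=6]  = -15

-15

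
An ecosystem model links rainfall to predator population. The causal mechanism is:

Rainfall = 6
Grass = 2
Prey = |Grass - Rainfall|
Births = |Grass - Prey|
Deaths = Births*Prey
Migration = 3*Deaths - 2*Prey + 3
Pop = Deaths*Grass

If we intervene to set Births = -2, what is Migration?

Under do(Births=-2), the mechanism Births = |Grass - Prey| is discarded; Births is fixed at -2.
Prey = |Grass - Rainfall|  [with Grass=2, Rainfall=6]  = 4
Deaths = Births*Prey  [with Births=-2, Prey=4]  = -8
Migration = 3*Deaths - 2*Prey + 3  [with Deaths=-8, Prey=4]  = -29

-29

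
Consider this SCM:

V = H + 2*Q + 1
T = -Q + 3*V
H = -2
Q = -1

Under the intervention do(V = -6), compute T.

-17

The intervention breaks the incoming arrows to V: V = H + 2*Q + 1 no longer applies, and V = -6.
T = -Q + 3*V  [with Q=-1, V=-6]  = -17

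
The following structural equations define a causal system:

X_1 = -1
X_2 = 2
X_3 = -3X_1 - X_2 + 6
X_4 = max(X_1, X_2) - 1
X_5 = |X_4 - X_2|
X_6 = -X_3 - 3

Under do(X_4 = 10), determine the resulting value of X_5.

8

Intervening sets X_4 = 10 and removes its equation (X_4 = max(X_1, X_2) - 1).
X_5 = |X_4 - X_2|  [with X_4=10, X_2=2]  = 8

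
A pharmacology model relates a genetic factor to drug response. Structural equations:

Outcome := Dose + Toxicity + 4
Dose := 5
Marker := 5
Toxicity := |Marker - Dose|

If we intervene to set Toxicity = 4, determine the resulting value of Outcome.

The intervention breaks the incoming arrows to Toxicity: Toxicity := |Marker - Dose| no longer applies, and Toxicity = 4.
Outcome = Dose + Toxicity + 4  [with Dose=5, Toxicity=4]  = 13

13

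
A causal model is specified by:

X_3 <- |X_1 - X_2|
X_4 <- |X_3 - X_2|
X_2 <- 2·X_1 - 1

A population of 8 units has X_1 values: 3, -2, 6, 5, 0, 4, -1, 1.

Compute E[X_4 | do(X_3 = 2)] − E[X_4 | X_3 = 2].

Every unit gets X_3=2 under the intervention. X_4 values become 3, 7, 9, 7, 3, 5, 5, 1; E[X_4|do(X_3=2)] = 5.
E[X_4|X_3=2] averages over only the 2 units with X_3=2 (X_1 = 3, -1): X_4 = 3, 5, mean 4.
Difference = 5 − 4 = 1.

1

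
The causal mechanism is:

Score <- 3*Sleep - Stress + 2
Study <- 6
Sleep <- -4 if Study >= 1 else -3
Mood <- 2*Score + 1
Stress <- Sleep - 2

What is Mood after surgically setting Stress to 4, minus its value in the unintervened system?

-20

do(Stress=4) replaces the equation Stress <- Sleep - 2 with the constant Stress = 4.
Sleep = -4 if Study >= 1 else -3  [with Study=6]  = -4
Score = 3*Sleep - Stress + 2  [with Sleep=-4, Stress=4]  = -14
Mood = 2*Score + 1  [with Score=-14]  = -27
Without intervention: Sleep = -4 if Study >= 1 else -3  [with Study=6]  = -4; Stress = Sleep - 2  [with Sleep=-4]  = -6; Score = 3*Sleep - Stress + 2  [with Sleep=-4, Stress=-6]  = -4; Mood = 2*Score + 1  [with Score=-4]  = -7.
Change = -27 − (-7) = -20.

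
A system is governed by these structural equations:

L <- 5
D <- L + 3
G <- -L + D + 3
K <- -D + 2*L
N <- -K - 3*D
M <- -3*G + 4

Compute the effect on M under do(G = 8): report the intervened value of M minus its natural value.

-6

The intervention breaks the incoming arrows to G: G <- -L + D + 3 no longer applies, and G = 8.
M = -3*G + 4  [with G=8]  = -20
Without intervention: D = L + 3  [with L=5]  = 8; G = -L + D + 3  [with L=5, D=8]  = 6; M = -3*G + 4  [with G=6]  = -14.
Change = -20 − (-14) = -6.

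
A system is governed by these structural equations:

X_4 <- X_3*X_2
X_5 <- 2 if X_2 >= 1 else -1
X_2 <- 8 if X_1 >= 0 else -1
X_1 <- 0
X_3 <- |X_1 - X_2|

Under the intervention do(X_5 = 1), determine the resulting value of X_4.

The intervention breaks the incoming arrows to X_5: X_5 <- 2 if X_2 >= 1 else -1 no longer applies, and X_5 = 1.
Since X_4 is not a descendant of the intervened variable, it is unaffected.
X_2 = 8 if X_1 >= 0 else -1  [with X_1=0]  = 8
X_3 = |X_1 - X_2|  [with X_1=0, X_2=8]  = 8
X_4 = X_3*X_2  [with X_3=8, X_2=8]  = 64

64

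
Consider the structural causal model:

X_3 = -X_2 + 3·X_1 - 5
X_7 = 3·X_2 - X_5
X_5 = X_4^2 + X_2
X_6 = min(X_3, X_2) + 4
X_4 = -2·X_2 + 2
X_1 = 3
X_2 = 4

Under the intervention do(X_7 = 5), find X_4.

Under do(X_7=5), the mechanism X_7 = 3·X_2 - X_5 is discarded; X_7 is fixed at 5.
Since X_4 is not a descendant of the intervened variable, it is unaffected.
X_4 = -2·X_2 + 2  [with X_2=4]  = -6

-6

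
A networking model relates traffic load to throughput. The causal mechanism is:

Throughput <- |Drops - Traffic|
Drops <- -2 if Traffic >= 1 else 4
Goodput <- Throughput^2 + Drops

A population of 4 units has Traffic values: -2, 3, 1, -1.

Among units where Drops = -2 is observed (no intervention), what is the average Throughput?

E[Throughput|Drops=-2] averages over only the 2 units with Drops=-2 (Traffic = 3, 1): Throughput = 5, 3, mean 4.

4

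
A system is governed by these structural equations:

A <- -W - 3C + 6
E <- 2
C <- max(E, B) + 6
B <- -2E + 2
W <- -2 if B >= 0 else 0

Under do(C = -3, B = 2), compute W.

The joint intervention fixes C = -3, B = 2, removing each variable's own equation.
W = -2 if B >= 0 else 0  [with B=2]  = -2

-2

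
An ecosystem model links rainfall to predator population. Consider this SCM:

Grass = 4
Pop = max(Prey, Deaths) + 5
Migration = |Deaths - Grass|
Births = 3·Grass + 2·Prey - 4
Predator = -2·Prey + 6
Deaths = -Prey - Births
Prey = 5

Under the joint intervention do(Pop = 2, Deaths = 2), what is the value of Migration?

2

Setting Pop = 2, Deaths = 2 by intervention discards those variables' equations.
Migration = |Deaths - Grass|  [with Deaths=2, Grass=4]  = 2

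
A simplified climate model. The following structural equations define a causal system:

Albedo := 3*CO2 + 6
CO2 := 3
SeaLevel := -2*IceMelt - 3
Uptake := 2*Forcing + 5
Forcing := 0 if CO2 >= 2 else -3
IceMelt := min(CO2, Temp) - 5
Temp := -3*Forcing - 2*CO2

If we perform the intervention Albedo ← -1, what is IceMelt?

The intervention breaks the incoming arrows to Albedo: Albedo := 3*CO2 + 6 no longer applies, and Albedo = -1.
Since IceMelt is not a descendant of the intervened variable, it is unaffected.
Forcing = 0 if CO2 >= 2 else -3  [with CO2=3]  = 0
Temp = -3*Forcing - 2*CO2  [with Forcing=0, CO2=3]  = -6
IceMelt = min(CO2, Temp) - 5  [with CO2=3, Temp=-6]  = -11

-11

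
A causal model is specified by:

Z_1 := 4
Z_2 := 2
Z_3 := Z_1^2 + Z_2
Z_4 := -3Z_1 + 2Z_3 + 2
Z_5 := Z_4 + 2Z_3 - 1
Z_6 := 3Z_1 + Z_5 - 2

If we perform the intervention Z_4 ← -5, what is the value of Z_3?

Under do(Z_4=-5), the mechanism Z_4 := -3Z_1 + 2Z_3 + 2 is discarded; Z_4 is fixed at -5.
Since Z_3 is not a descendant of the intervened variable, it is unaffected.
Z_3 = Z_1^2 + Z_2  [with Z_1=4, Z_2=2]  = 18

18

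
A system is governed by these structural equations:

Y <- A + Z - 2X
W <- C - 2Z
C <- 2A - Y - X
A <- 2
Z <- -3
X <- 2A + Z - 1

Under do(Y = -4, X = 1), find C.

The joint intervention fixes Y = -4, X = 1, removing each variable's own equation.
C = 2A - Y - X  [with A=2, Y=-4, X=1]  = 7

7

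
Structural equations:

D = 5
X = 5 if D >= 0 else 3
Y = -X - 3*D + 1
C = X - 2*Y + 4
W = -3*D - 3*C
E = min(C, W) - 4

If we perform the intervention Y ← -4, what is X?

Under do(Y=-4), the mechanism Y = -X - 3*D + 1 is discarded; Y is fixed at -4.
Since X is not a descendant of the intervened variable, it is unaffected.
X = 5 if D >= 0 else 3  [with D=5]  = 5

5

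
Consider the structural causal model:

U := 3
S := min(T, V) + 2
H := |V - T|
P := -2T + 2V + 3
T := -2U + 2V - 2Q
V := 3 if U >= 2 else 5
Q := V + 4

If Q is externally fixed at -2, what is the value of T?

The intervention breaks the incoming arrows to Q: Q := V + 4 no longer applies, and Q = -2.
V = 3 if U >= 2 else 5  [with U=3]  = 3
T = -2U + 2V - 2Q  [with U=3, V=3, Q=-2]  = 4

4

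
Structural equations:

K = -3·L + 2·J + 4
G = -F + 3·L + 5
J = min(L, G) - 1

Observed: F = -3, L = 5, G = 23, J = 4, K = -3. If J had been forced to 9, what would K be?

7

Intervening sets J = 9 and removes its equation (J = min(L, G) - 1).
K = -3·L + 2·J + 4  [with L=5, J=9]  = 7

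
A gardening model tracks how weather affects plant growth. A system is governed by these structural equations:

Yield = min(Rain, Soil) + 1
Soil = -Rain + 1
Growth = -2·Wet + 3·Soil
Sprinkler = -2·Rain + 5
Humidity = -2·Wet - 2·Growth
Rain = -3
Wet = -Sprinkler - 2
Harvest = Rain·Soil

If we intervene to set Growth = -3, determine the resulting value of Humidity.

The intervention breaks the incoming arrows to Growth: Growth = -2·Wet + 3·Soil no longer applies, and Growth = -3.
Sprinkler = -2·Rain + 5  [with Rain=-3]  = 11
Wet = -Sprinkler - 2  [with Sprinkler=11]  = -13
Humidity = -2·Wet - 2·Growth  [with Wet=-13, Growth=-3]  = 32

32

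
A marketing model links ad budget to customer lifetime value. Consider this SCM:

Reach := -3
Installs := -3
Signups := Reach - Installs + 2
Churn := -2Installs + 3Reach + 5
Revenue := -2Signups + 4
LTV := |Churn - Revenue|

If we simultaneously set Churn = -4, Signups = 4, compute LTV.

The joint intervention fixes Churn = -4, Signups = 4, removing each variable's own equation.
Revenue = -2Signups + 4  [with Signups=4]  = -4
LTV = |Churn - Revenue|  [with Churn=-4, Revenue=-4]  = 0

0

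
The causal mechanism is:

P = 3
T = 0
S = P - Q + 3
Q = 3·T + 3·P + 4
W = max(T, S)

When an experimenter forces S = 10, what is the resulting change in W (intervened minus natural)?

10

Intervening sets S = 10 and removes its equation (S = P - Q + 3).
W = max(T, S)  [with T=0, S=10]  = 10
Without intervention: Q = 3·T + 3·P + 4  [with T=0, P=3]  = 13; S = P - Q + 3  [with P=3, Q=13]  = -7; W = max(T, S)  [with T=0, S=-7]  = 0.
Change = 10 − 0 = 10.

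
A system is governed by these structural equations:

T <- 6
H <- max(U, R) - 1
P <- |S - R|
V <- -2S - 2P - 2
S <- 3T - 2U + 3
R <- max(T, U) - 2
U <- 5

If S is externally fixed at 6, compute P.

do(S=6) replaces the equation S <- 3T - 2U + 3 with the constant S = 6.
R = max(T, U) - 2  [with T=6, U=5]  = 4
P = |S - R|  [with S=6, R=4]  = 2

2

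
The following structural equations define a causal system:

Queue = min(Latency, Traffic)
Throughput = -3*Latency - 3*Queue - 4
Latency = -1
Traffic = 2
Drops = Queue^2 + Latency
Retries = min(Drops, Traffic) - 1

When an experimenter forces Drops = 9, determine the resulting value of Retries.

1

Intervening sets Drops = 9 and removes its equation (Drops = Queue^2 + Latency).
Retries = min(Drops, Traffic) - 1  [with Drops=9, Traffic=2]  = 1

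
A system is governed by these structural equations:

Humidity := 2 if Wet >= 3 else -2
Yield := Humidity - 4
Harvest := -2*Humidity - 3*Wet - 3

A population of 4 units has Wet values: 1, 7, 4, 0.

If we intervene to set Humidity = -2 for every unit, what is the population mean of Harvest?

-8

The intervention sets Humidity=-2 in all 4 units regardless of Wet. Recomputing Harvest per unit gives -2, -20, -11, 1; average -8.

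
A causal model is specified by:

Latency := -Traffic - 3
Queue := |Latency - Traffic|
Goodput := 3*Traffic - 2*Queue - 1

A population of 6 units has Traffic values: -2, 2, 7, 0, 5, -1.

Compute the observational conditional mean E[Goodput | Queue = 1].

-7.5

Observing Queue=1 restricts to units where Queue's equation naturally yields 1: Traffic ∈ {-2, -1}. In that subpopulation Goodput = -9, -6, mean -7.5.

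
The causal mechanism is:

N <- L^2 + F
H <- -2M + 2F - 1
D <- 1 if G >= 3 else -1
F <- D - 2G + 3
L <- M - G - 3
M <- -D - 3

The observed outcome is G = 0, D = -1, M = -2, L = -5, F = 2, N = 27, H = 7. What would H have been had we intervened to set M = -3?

The intervention breaks the incoming arrows to M: M <- -D - 3 no longer applies, and M = -3.
D = 1 if G >= 3 else -1  [with G=0]  = -1
F = D - 2G + 3  [with D=-1, G=0]  = 2
H = -2M + 2F - 1  [with M=-3, F=2]  = 9

9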